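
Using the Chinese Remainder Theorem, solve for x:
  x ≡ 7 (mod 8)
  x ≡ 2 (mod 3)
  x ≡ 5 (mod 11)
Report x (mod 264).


Moduli 8, 3, 11 are pairwise coprime; by CRT there is a unique solution modulo M = 8 · 3 · 11 = 264.
Solve pairwise, accumulating the modulus:
  Start with x ≡ 7 (mod 8).
  Combine with x ≡ 2 (mod 3): since gcd(8, 3) = 1, we get a unique residue mod 24.
    Write x = 7 + 8·t and substitute into x ≡ 2 (mod 3): 8·t ≡ 2 − 7 = -5 (mod 3).
    Reduce coefficients mod 3: 2·t ≡ 1 (mod 3).
    The inverse of 2 mod 3 is 2 (since 2·2 = 4 = 1·3 + 1), so t ≡ 2·1 = 2 ≡ 2 (mod 3).
    Then x = 7 + 8·2 = 23, valid modulo lcm(8, 3) = 24: x ≡ 23 (mod 24).
  Combine with x ≡ 5 (mod 11): since gcd(24, 11) = 1, we get a unique residue mod 264.
    Write x = 23 + 24·t and substitute into x ≡ 5 (mod 11): 24·t ≡ 5 − 23 = -18 (mod 11).
    Reduce coefficients mod 11: 2·t ≡ 4 (mod 11).
    The inverse of 2 mod 11 is 6 (since 2·6 = 12 = 1·11 + 1), so t ≡ 6·4 = 24 ≡ 2 (mod 11).
    Then x = 23 + 24·2 = 71, valid modulo lcm(24, 11) = 264: x ≡ 71 (mod 264).
Verify: 71 mod 8 = 7 ✓, 71 mod 3 = 2 ✓, 71 mod 11 = 5 ✓.

x ≡ 71 (mod 264).


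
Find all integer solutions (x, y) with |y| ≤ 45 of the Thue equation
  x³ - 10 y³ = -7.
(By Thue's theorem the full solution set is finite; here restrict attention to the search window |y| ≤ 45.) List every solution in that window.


The equation is x³ - 10y³ = -7. For fixed y, x³ = 10·y³ − 7, so a solution requires the RHS to be a perfect cube.
Strategy: iterate y from -45 to 45, compute RHS = 10·y³ − 7, and check whether it is a (positive or negative) perfect cube.
Check small values of y:
  y = 0: RHS = -7 is not a perfect cube.
  y = 1: RHS = 3 is not a perfect cube.
  y = -1: RHS = -17 is not a perfect cube.
  y = 2: RHS = 73 is not a perfect cube.
  y = -2: RHS = -87 is not a perfect cube.
  y = 3: RHS = 263 is not a perfect cube.
  y = -3: RHS = -277 is not a perfect cube.
Continuing the search up to |y| = 45 finds no solutions either.
No (x, y) in the scanned range satisfies the equation.

No integer solutions with |y| ≤ 45.


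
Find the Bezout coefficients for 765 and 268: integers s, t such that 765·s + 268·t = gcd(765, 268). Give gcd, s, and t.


Euclidean algorithm on (765, 268) — divide until remainder is 0:
  765 = 2 · 268 + 229
  268 = 1 · 229 + 39
  229 = 5 · 39 + 34
  39 = 1 · 34 + 5
  34 = 6 · 5 + 4
  5 = 1 · 4 + 1
  4 = 4 · 1 + 0
gcd(765, 268) = 1.
Track Bezout coefficients alongside the remainders: start with r₀ = 765 = a·1 + b·0 (s = 1, t = 0) and r₁ = 268 = a·0 + b·1 (s = 0, t = 1); each new remainder r_{k+1} = r_{k-1} − q_k·r_k inherits s_{k+1} = s_{k-1} − q_k·s_k, t_{k+1} = t_{k-1} − q_k·t_k, so r_k = a·s_k + b·t_k at every step:
  q = 2: r = 229, s = 1 − 2·0 = 1, t = 0 − 2·1 = -2  (check: 765·1 + 268·(-2) = 229)
  q = 1: r = 39, s = 0 − 1·1 = -1, t = 1 − 1·(-2) = 3  (check: 765·(-1) + 268·3 = 39)
  q = 5: r = 34, s = 1 − 5·(-1) = 6, t = -2 − 5·3 = -17  (check: 765·6 + 268·(-17) = 34)
  q = 1: r = 5, s = -1 − 1·6 = -7, t = 3 − 1·(-17) = 20  (check: 765·(-7) + 268·20 = 5)
  q = 6: r = 4, s = 6 − 6·(-7) = 48, t = -17 − 6·20 = -137  (check: 765·48 + 268·(-137) = 4)
  q = 1: r = 1, s = -7 − 1·48 = -55, t = 20 − 1·(-137) = 157  (check: 765·(-55) + 268·157 = 1)
The row with r = 1 (the gcd) gives the Bezout coefficients s = -55, t = 157.
Result: 765 · (-55) + 268 · (157) = 1.

gcd(765, 268) = 1; s = -55, t = 157 (check: 765·(-55) + 268·157 = 1).


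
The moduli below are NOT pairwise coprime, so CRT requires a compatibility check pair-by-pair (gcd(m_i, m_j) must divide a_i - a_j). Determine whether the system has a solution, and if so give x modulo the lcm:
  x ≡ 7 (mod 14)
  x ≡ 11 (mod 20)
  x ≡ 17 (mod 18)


Moduli 14, 20, 18 are not pairwise coprime, so CRT works modulo lcm(m_i) when all pairwise compatibility conditions hold.
Pairwise compatibility: gcd(m_i, m_j) must divide a_i - a_j for every pair.
Merge one congruence at a time:
  Start: x ≡ 7 (mod 14).
  Combine with x ≡ 11 (mod 20): gcd(14, 20) = 2; 11 - 7 = 4, which IS divisible by 2, so compatible.
    Write x = 7 + 14·t and substitute into x ≡ 11 (mod 20): 14·t ≡ 11 − 7 = 4 (mod 20).
    Divide the congruence (and modulus) by g = 2: 7·t ≡ 2 (mod 10).
    The inverse of 7 mod 10 is 3 (since 7·3 = 21 = 2·10 + 1), so t ≡ 3·2 = 6 ≡ 6 (mod 10).
    Then x = 7 + 14·6 = 91, valid modulo lcm(14, 20) = 140: x ≡ 91 (mod 140).
  Combine with x ≡ 17 (mod 18): gcd(140, 18) = 2; 17 - 91 = -74, which IS divisible by 2, so compatible.
    Write x = 91 + 140·t and substitute into x ≡ 17 (mod 18): 140·t ≡ 17 − 91 = -74 (mod 18).
    Divide the congruence (and modulus) by g = 2: 70·t ≡ -37 (mod 9).
    Reduce coefficients mod 9: 7·t ≡ 8 (mod 9).
    The inverse of 7 mod 9 is 4 (since 7·4 = 28 = 3·9 + 1), so t ≡ 4·8 = 32 ≡ 5 (mod 9).
    Then x = 91 + 140·5 = 791, valid modulo lcm(140, 18) = 1260: x ≡ 791 (mod 1260).
Verify: 791 mod 14 = 7, 791 mod 20 = 11, 791 mod 18 = 17.

x ≡ 791 (mod 1260).


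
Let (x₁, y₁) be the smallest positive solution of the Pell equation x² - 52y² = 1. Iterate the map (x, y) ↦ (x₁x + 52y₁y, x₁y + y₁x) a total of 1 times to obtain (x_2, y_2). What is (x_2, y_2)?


Step 1: Find the fundamental solution (x₁, y₁) of x² - 52y² = 1.
  Expand √52 as a continued fraction. a₀ = ⌊√52⌋ = 7; iterate m_{k+1} = d_k·a_k − m_k, d_{k+1} = (52 − m_{k+1}²)/d_k, a_{k+1} = ⌊(a₀ + m_{k+1})/d_{k+1}⌋ (starting m₀ = 0, d₀ = 1), with convergents p_k = a_k·p_{k-1} + p_{k-2}, q_k = a_k·q_{k-1} + q_{k-2} (p₋₁ = 1, q₋₁ = 0):
  k = 0: a₀ = 7; p₀/q₀ = 7/1; p₀² − 52·q₀² = 49 − 52 = -3.
  k = 1: m = 7, d = 3, a = ⌊(7 + 7)/3⌋ = 4; p/q = (4·7 + 1)/(4·1 + 0) = 29/4; p² − 52·q² = 841 − 832 = 9.
  k = 2: m = 5, d = 9, a = ⌊(7 + 5)/9⌋ = 1; p/q = (1·29 + 7)/(1·4 + 1) = 36/5; p² − 52·q² = 1296 − 1300 = -4.
  k = 3: m = 4, d = 4, a = ⌊(7 + 4)/4⌋ = 2; p/q = (2·36 + 29)/(2·5 + 4) = 101/14; p² − 52·q² = 10201 − 10192 = 9.
  k = 4: m = 4, d = 9, a = ⌊(7 + 4)/9⌋ = 1; p/q = (1·101 + 36)/(1·14 + 5) = 137/19; p² − 52·q² = 18769 − 18772 = -3.
  k = 5: m = 5, d = 3, a = ⌊(7 + 5)/3⌋ = 4; p/q = (4·137 + 101)/(4·19 + 14) = 649/90; p² − 52·q² = 421201 − 421200 = 1.
  The first convergent with p² − 52·q² = 1 gives the fundamental solution (x₁, y₁) = (649, 90).
Step 2: Apply the recurrence (x_{n+1}, y_{n+1}) = (x₁x_n + 52y₁y_n, x₁y_n + y₁x_n) repeatedly.
  From (x_1, y_1) = (649, 90): x_2 = 649·649 + 52·90·90 = 842401; y_2 = 649·90 + 90·649 = 116820.
Step 3: Verify x_2² - 52·y_2² = 709639444801 - 709639444800 = 1 (should be 1). ✓

(x_1, y_1) = (649, 90); (x_2, y_2) = (842401, 116820).


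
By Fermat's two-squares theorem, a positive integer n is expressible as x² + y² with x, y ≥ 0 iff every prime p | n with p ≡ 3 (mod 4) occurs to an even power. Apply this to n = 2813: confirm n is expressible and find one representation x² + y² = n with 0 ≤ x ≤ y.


Step 1: Factor n = 2813 = 29 · 97.
Step 2: Check the mod-4 condition on each prime factor: 29 ≡ 1 (mod 4), exponent 1; 97 ≡ 1 (mod 4), exponent 1.
All primes ≡ 3 (mod 4) appear to even exponent (or don't appear), so by the two-squares theorem n IS expressible as a sum of two squares.
Step 3: Build a representation. Here n = 29 · 97 is a product of primes ≡ 1 (mod 4). Each prime p ≡ 1 (mod 4) is itself a sum of two squares; find a² by testing p − a² for a perfect square:
  29: 29 − 1² = 28, 29 − 2² = 25 = 5² ⇒ 29 = 2² + 5².
  97: 97 − 1² = 96, 97 − 2² = 93, 97 − 3² = 88, 97 − 4² = 81 = 9² ⇒ 97 = 4² + 9².
  Combine using the Brahmagupta–Fibonacci identity (a² + b²)(c² + d²) = (ac − bd)² + (ad + bc)² = (ac + bd)² + (ad − bc)²:
  29 · 97 = 2813: from (2² + 5²)(4² + 9²), take (2·4 − 5·9, 2·9 + 5·4) = (8 − 45, 18 + 20) = (-37, 38); dropping signs (only squares matter) gives (37, 38); check 37² + 38² = 1369 + 1444 = 2813 ✓.
Step 4: Order so x ≤ y and verify: 37² + 38² = 1369 + 1444 = 2813 = n. ✓

n = 2813 = 37² + 38² (one valid representation with x ≤ y).


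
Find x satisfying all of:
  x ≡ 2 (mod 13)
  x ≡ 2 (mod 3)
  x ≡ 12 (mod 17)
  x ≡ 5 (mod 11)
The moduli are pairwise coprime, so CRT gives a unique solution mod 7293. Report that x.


Product of moduli M = 13 · 3 · 17 · 11 = 7293.
Merge one congruence at a time:
  Start: x ≡ 2 (mod 13).
  Combine with x ≡ 2 (mod 3); new modulus lcm = 39.
    Write x = 2 + 13·t and substitute into x ≡ 2 (mod 3): 13·t ≡ 2 − 2 = 0 (mod 3).
    Reduce coefficients mod 3: 1·t ≡ 0 (mod 3).
    So t ≡ 0 (mod 3).
    Then x = 2 + 13·0 = 2, valid modulo lcm(13, 3) = 39: x ≡ 2 (mod 39).
  Combine with x ≡ 12 (mod 17); new modulus lcm = 663.
    Write x = 2 + 39·t and substitute into x ≡ 12 (mod 17): 39·t ≡ 12 − 2 = 10 (mod 17).
    Reduce coefficients mod 17: 5·t ≡ 10 (mod 17).
    The inverse of 5 mod 17 is 7 (since 5·7 = 35 = 2·17 + 1), so t ≡ 7·10 = 70 ≡ 2 (mod 17).
    Then x = 2 + 39·2 = 80, valid modulo lcm(39, 17) = 663: x ≡ 80 (mod 663).
  Combine with x ≡ 5 (mod 11); new modulus lcm = 7293.
    Write x = 80 + 663·t and substitute into x ≡ 5 (mod 11): 663·t ≡ 5 − 80 = -75 (mod 11).
    Reduce coefficients mod 11: 3·t ≡ 2 (mod 11).
    The inverse of 3 mod 11 is 4 (since 3·4 = 12 = 1·11 + 1), so t ≡ 4·2 = 8 ≡ 8 (mod 11).
    Then x = 80 + 663·8 = 5384, valid modulo lcm(663, 11) = 7293: x ≡ 5384 (mod 7293).
Verify against each original: 5384 mod 13 = 2, 5384 mod 3 = 2, 5384 mod 17 = 12, 5384 mod 11 = 5.

x ≡ 5384 (mod 7293).


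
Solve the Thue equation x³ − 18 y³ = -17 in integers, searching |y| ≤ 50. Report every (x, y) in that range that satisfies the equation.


The equation is x³ - 18y³ = -17. For fixed y, x³ = 18·y³ − 17, so a solution requires the RHS to be a perfect cube.
Strategy: iterate y from -50 to 50, compute RHS = 18·y³ − 17, and check whether it is a (positive or negative) perfect cube.
Check small values of y:
  y = 0: RHS = -17 is not a perfect cube.
  y = 1: RHS = 1 = (1)³ ⇒ x = 1 works.
  y = -1: RHS = -35 is not a perfect cube.
  y = 2: RHS = 127 is not a perfect cube.
  y = -2: RHS = -161 is not a perfect cube.
  y = 3: RHS = 469 is not a perfect cube.
  y = -3: RHS = -503 is not a perfect cube.
Continuing the search up to |y| = 50 finds no further solutions beyond those listed.
Collected solutions: (1, 1).

Solutions (with |y| ≤ 50): (1, 1).


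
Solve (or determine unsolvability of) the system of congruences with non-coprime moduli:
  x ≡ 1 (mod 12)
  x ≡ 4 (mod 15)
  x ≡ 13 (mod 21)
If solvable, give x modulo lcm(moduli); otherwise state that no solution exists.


Moduli 12, 15, 21 are not pairwise coprime, so CRT works modulo lcm(m_i) when all pairwise compatibility conditions hold.
Pairwise compatibility: gcd(m_i, m_j) must divide a_i - a_j for every pair.
Merge one congruence at a time:
  Start: x ≡ 1 (mod 12).
  Combine with x ≡ 4 (mod 15): gcd(12, 15) = 3; 4 - 1 = 3, which IS divisible by 3, so compatible.
    Write x = 1 + 12·t and substitute into x ≡ 4 (mod 15): 12·t ≡ 4 − 1 = 3 (mod 15).
    Divide the congruence (and modulus) by g = 3: 4·t ≡ 1 (mod 5).
    The inverse of 4 mod 5 is 4 (since 4·4 = 16 = 3·5 + 1), so t ≡ 4·1 = 4 ≡ 4 (mod 5).
    Then x = 1 + 12·4 = 49, valid modulo lcm(12, 15) = 60: x ≡ 49 (mod 60).
  Combine with x ≡ 13 (mod 21): gcd(60, 21) = 3; 13 - 49 = -36, which IS divisible by 3, so compatible.
    Write x = 49 + 60·t and substitute into x ≡ 13 (mod 21): 60·t ≡ 13 − 49 = -36 (mod 21).
    Divide the congruence (and modulus) by g = 3: 20·t ≡ -12 (mod 7).
    Reduce coefficients mod 7: 6·t ≡ 2 (mod 7).
    The inverse of 6 mod 7 is 6 (since 6·6 = 36 = 5·7 + 1), so t ≡ 6·2 = 12 ≡ 5 (mod 7).
    Then x = 49 + 60·5 = 349, valid modulo lcm(60, 21) = 420: x ≡ 349 (mod 420).
Verify: 349 mod 12 = 1, 349 mod 15 = 4, 349 mod 21 = 13.

x ≡ 349 (mod 420).


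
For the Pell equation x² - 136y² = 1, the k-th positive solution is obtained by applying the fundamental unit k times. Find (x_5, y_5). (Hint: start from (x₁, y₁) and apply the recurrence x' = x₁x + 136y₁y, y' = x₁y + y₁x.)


Step 1: Find the fundamental solution (x₁, y₁) of x² - 136y² = 1.
  Expand √136 as a continued fraction. a₀ = ⌊√136⌋ = 11; iterate m_{k+1} = d_k·a_k − m_k, d_{k+1} = (136 − m_{k+1}²)/d_k, a_{k+1} = ⌊(a₀ + m_{k+1})/d_{k+1}⌋ (starting m₀ = 0, d₀ = 1), with convergents p_k = a_k·p_{k-1} + p_{k-2}, q_k = a_k·q_{k-1} + q_{k-2} (p₋₁ = 1, q₋₁ = 0):
  k = 0: a₀ = 11; p₀/q₀ = 11/1; p₀² − 136·q₀² = 121 − 136 = -15.
  k = 1: m = 11, d = 15, a = ⌊(11 + 11)/15⌋ = 1; p/q = (1·11 + 1)/(1·1 + 0) = 12/1; p² − 136·q² = 144 − 136 = 8.
  k = 2: m = 4, d = 8, a = ⌊(11 + 4)/8⌋ = 1; p/q = (1·12 + 11)/(1·1 + 1) = 23/2; p² − 136·q² = 529 − 544 = -15.
  k = 3: m = 4, d = 15, a = ⌊(11 + 4)/15⌋ = 1; p/q = (1·23 + 12)/(1·2 + 1) = 35/3; p² − 136·q² = 1225 − 1224 = 1.
  The first convergent with p² − 136·q² = 1 gives the fundamental solution (x₁, y₁) = (35, 3).
Step 2: Apply the recurrence (x_{n+1}, y_{n+1}) = (x₁x_n + 136y₁y_n, x₁y_n + y₁x_n) repeatedly.
  From (x_1, y_1) = (35, 3): x_2 = 35·35 + 136·3·3 = 2449; y_2 = 35·3 + 3·35 = 210.
  From (x_2, y_2) = (2449, 210): x_3 = 35·2449 + 136·3·210 = 171395; y_3 = 35·210 + 3·2449 = 14697.
  From (x_3, y_3) = (171395, 14697): x_4 = 35·171395 + 136·3·14697 = 11995201; y_4 = 35·14697 + 3·171395 = 1028580.
  From (x_4, y_4) = (11995201, 1028580): x_5 = 35·11995201 + 136·3·1028580 = 839492675; y_5 = 35·1028580 + 3·11995201 = 71985903.
Step 3: Verify x_5² - 136·y_5² = 704747951378655625 - 704747951378655624 = 1 (should be 1). ✓

(x_1, y_1) = (35, 3); (x_5, y_5) = (839492675, 71985903).


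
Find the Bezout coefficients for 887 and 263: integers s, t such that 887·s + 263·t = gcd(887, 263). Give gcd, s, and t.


Euclidean algorithm on (887, 263) — divide until remainder is 0:
  887 = 3 · 263 + 98
  263 = 2 · 98 + 67
  98 = 1 · 67 + 31
  67 = 2 · 31 + 5
  31 = 6 · 5 + 1
  5 = 5 · 1 + 0
gcd(887, 263) = 1.
Track Bezout coefficients alongside the remainders: start with r₀ = 887 = a·1 + b·0 (s = 1, t = 0) and r₁ = 263 = a·0 + b·1 (s = 0, t = 1); each new remainder r_{k+1} = r_{k-1} − q_k·r_k inherits s_{k+1} = s_{k-1} − q_k·s_k, t_{k+1} = t_{k-1} − q_k·t_k, so r_k = a·s_k + b·t_k at every step:
  q = 3: r = 98, s = 1 − 3·0 = 1, t = 0 − 3·1 = -3  (check: 887·1 + 263·(-3) = 98)
  q = 2: r = 67, s = 0 − 2·1 = -2, t = 1 − 2·(-3) = 7  (check: 887·(-2) + 263·7 = 67)
  q = 1: r = 31, s = 1 − 1·(-2) = 3, t = -3 − 1·7 = -10  (check: 887·3 + 263·(-10) = 31)
  q = 2: r = 5, s = -2 − 2·3 = -8, t = 7 − 2·(-10) = 27  (check: 887·(-8) + 263·27 = 5)
  q = 6: r = 1, s = 3 − 6·(-8) = 51, t = -10 − 6·27 = -172  (check: 887·51 + 263·(-172) = 1)
The row with r = 1 (the gcd) gives the Bezout coefficients s = 51, t = -172.
Result: 887 · (51) + 263 · (-172) = 1.

gcd(887, 263) = 1; s = 51, t = -172 (check: 887·51 + 263·(-172) = 1).


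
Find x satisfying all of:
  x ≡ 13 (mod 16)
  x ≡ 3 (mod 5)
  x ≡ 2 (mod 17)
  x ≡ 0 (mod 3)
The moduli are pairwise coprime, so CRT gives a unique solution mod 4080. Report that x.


Product of moduli M = 16 · 5 · 17 · 3 = 4080.
Merge one congruence at a time:
  Start: x ≡ 13 (mod 16).
  Combine with x ≡ 3 (mod 5); new modulus lcm = 80.
    Write x = 13 + 16·t and substitute into x ≡ 3 (mod 5): 16·t ≡ 3 − 13 = -10 (mod 5).
    Reduce coefficients mod 5: 1·t ≡ 0 (mod 5).
    So t ≡ 0 (mod 5).
    Then x = 13 + 16·0 = 13, valid modulo lcm(16, 5) = 80: x ≡ 13 (mod 80).
  Combine with x ≡ 2 (mod 17); new modulus lcm = 1360.
    Write x = 13 + 80·t and substitute into x ≡ 2 (mod 17): 80·t ≡ 2 − 13 = -11 (mod 17).
    Reduce coefficients mod 17: 12·t ≡ 6 (mod 17).
    The inverse of 12 mod 17 is 10 (since 12·10 = 120 = 7·17 + 1), so t ≡ 10·6 = 60 ≡ 9 (mod 17).
    Then x = 13 + 80·9 = 733, valid modulo lcm(80, 17) = 1360: x ≡ 733 (mod 1360).
  Combine with x ≡ 0 (mod 3); new modulus lcm = 4080.
    Write x = 733 + 1360·t and substitute into x ≡ 0 (mod 3): 1360·t ≡ 0 − 733 = -733 (mod 3).
    Reduce coefficients mod 3: 1·t ≡ 2 (mod 3).
    So t ≡ 2 (mod 3).
    Then x = 733 + 1360·2 = 3453, valid modulo lcm(1360, 3) = 4080: x ≡ 3453 (mod 4080).
Verify against each original: 3453 mod 16 = 13, 3453 mod 5 = 3, 3453 mod 17 = 2, 3453 mod 3 = 0.

x ≡ 3453 (mod 4080).


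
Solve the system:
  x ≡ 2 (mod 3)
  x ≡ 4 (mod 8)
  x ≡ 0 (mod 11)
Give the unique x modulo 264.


Moduli 3, 8, 11 are pairwise coprime; by CRT there is a unique solution modulo M = 3 · 8 · 11 = 264.
Solve pairwise, accumulating the modulus:
  Start with x ≡ 2 (mod 3).
  Combine with x ≡ 4 (mod 8): since gcd(3, 8) = 1, we get a unique residue mod 24.
    Write x = 2 + 3·t and substitute into x ≡ 4 (mod 8): 3·t ≡ 4 − 2 = 2 (mod 8).
    The inverse of 3 mod 8 is 3 (since 3·3 = 9 = 1·8 + 1), so t ≡ 3·2 = 6 ≡ 6 (mod 8).
    Then x = 2 + 3·6 = 20, valid modulo lcm(3, 8) = 24: x ≡ 20 (mod 24).
  Combine with x ≡ 0 (mod 11): since gcd(24, 11) = 1, we get a unique residue mod 264.
    Write x = 20 + 24·t and substitute into x ≡ 0 (mod 11): 24·t ≡ 0 − 20 = -20 (mod 11).
    Reduce coefficients mod 11: 2·t ≡ 2 (mod 11).
    The inverse of 2 mod 11 is 6 (since 2·6 = 12 = 1·11 + 1), so t ≡ 6·2 = 12 ≡ 1 (mod 11).
    Then x = 20 + 24·1 = 44, valid modulo lcm(24, 11) = 264: x ≡ 44 (mod 264).
Verify: 44 mod 3 = 2 ✓, 44 mod 8 = 4 ✓, 44 mod 11 = 0 ✓.

x ≡ 44 (mod 264).


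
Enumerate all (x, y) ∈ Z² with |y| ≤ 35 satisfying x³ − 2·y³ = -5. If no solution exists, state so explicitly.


The equation is x³ - 2y³ = -5. For fixed y, x³ = 2·y³ − 5, so a solution requires the RHS to be a perfect cube.
Strategy: iterate y from -35 to 35, compute RHS = 2·y³ − 5, and check whether it is a (positive or negative) perfect cube.
Check small values of y:
  y = 0: RHS = -5 is not a perfect cube.
  y = 1: RHS = -3 is not a perfect cube.
  y = -1: RHS = -7 is not a perfect cube.
  y = 2: RHS = 11 is not a perfect cube.
  y = -2: RHS = -21 is not a perfect cube.
  y = 3: RHS = 49 is not a perfect cube.
  y = -3: RHS = -59 is not a perfect cube.
Continuing the search up to |y| = 35 finds no solutions either.
No (x, y) in the scanned range satisfies the equation.

No integer solutions with |y| ≤ 35.


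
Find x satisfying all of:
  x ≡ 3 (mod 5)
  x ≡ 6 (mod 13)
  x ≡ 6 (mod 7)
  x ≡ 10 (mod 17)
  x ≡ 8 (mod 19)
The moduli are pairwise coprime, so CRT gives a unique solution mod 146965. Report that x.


Product of moduli M = 5 · 13 · 7 · 17 · 19 = 146965.
Merge one congruence at a time:
  Start: x ≡ 3 (mod 5).
  Combine with x ≡ 6 (mod 13); new modulus lcm = 65.
    Write x = 3 + 5·t and substitute into x ≡ 6 (mod 13): 5·t ≡ 6 − 3 = 3 (mod 13).
    The inverse of 5 mod 13 is 8 (since 5·8 = 40 = 3·13 + 1), so t ≡ 8·3 = 24 ≡ 11 (mod 13).
    Then x = 3 + 5·11 = 58, valid modulo lcm(5, 13) = 65: x ≡ 58 (mod 65).
  Combine with x ≡ 6 (mod 7); new modulus lcm = 455.
    Write x = 58 + 65·t and substitute into x ≡ 6 (mod 7): 65·t ≡ 6 − 58 = -52 (mod 7).
    Reduce coefficients mod 7: 2·t ≡ 4 (mod 7).
    The inverse of 2 mod 7 is 4 (since 2·4 = 8 = 1·7 + 1), so t ≡ 4·4 = 16 ≡ 2 (mod 7).
    Then x = 58 + 65·2 = 188, valid modulo lcm(65, 7) = 455: x ≡ 188 (mod 455).
  Combine with x ≡ 10 (mod 17); new modulus lcm = 7735.
    Write x = 188 + 455·t and substitute into x ≡ 10 (mod 17): 455·t ≡ 10 − 188 = -178 (mod 17).
    Reduce coefficients mod 17: 13·t ≡ 9 (mod 17).
    The inverse of 13 mod 17 is 4 (since 13·4 = 52 = 3·17 + 1), so t ≡ 4·9 = 36 ≡ 2 (mod 17).
    Then x = 188 + 455·2 = 1098, valid modulo lcm(455, 17) = 7735: x ≡ 1098 (mod 7735).
  Combine with x ≡ 8 (mod 19); new modulus lcm = 146965.
    Write x = 1098 + 7735·t and substitute into x ≡ 8 (mod 19): 7735·t ≡ 8 − 1098 = -1090 (mod 19).
    Reduce coefficients mod 19: 2·t ≡ 12 (mod 19).
    The inverse of 2 mod 19 is 10 (since 2·10 = 20 = 1·19 + 1), so t ≡ 10·12 = 120 ≡ 6 (mod 19).
    Then x = 1098 + 7735·6 = 47508, valid modulo lcm(7735, 19) = 146965: x ≡ 47508 (mod 146965).
Verify against each original: 47508 mod 5 = 3, 47508 mod 13 = 6, 47508 mod 7 = 6, 47508 mod 17 = 10, 47508 mod 19 = 8.

x ≡ 47508 (mod 146965).


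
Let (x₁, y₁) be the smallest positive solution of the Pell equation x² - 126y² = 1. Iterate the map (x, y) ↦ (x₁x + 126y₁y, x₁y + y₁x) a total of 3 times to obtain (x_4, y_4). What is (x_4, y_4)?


Step 1: Find the fundamental solution (x₁, y₁) of x² - 126y² = 1.
  Expand √126 as a continued fraction. a₀ = ⌊√126⌋ = 11; iterate m_{k+1} = d_k·a_k − m_k, d_{k+1} = (126 − m_{k+1}²)/d_k, a_{k+1} = ⌊(a₀ + m_{k+1})/d_{k+1}⌋ (starting m₀ = 0, d₀ = 1), with convergents p_k = a_k·p_{k-1} + p_{k-2}, q_k = a_k·q_{k-1} + q_{k-2} (p₋₁ = 1, q₋₁ = 0):
  k = 0: a₀ = 11; p₀/q₀ = 11/1; p₀² − 126·q₀² = 121 − 126 = -5.
  k = 1: m = 11, d = 5, a = ⌊(11 + 11)/5⌋ = 4; p/q = (4·11 + 1)/(4·1 + 0) = 45/4; p² − 126·q² = 2025 − 2016 = 9.
  k = 2: m = 9, d = 9, a = ⌊(11 + 9)/9⌋ = 2; p/q = (2·45 + 11)/(2·4 + 1) = 101/9; p² − 126·q² = 10201 − 10206 = -5.
  k = 3: m = 9, d = 5, a = ⌊(11 + 9)/5⌋ = 4; p/q = (4·101 + 45)/(4·9 + 4) = 449/40; p² − 126·q² = 201601 − 201600 = 1.
  The first convergent with p² − 126·q² = 1 gives the fundamental solution (x₁, y₁) = (449, 40).
Step 2: Apply the recurrence (x_{n+1}, y_{n+1}) = (x₁x_n + 126y₁y_n, x₁y_n + y₁x_n) repeatedly.
  From (x_1, y_1) = (449, 40): x_2 = 449·449 + 126·40·40 = 403201; y_2 = 449·40 + 40·449 = 35920.
  From (x_2, y_2) = (403201, 35920): x_3 = 449·403201 + 126·40·35920 = 362074049; y_3 = 449·35920 + 40·403201 = 32256120.
  From (x_3, y_3) = (362074049, 32256120): x_4 = 449·362074049 + 126·40·32256120 = 325142092801; y_4 = 449·32256120 + 40·362074049 = 28965959840.
Step 3: Verify x_4² - 126·y_4² = 105717380511014096025601 - 105717380511014096025600 = 1 (should be 1). ✓

(x_1, y_1) = (449, 40); (x_4, y_4) = (325142092801, 28965959840).


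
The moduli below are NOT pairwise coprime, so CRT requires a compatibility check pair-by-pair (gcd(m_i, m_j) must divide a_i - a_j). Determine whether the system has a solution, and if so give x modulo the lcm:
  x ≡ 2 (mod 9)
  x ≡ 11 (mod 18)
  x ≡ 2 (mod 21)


Moduli 9, 18, 21 are not pairwise coprime, so CRT works modulo lcm(m_i) when all pairwise compatibility conditions hold.
Pairwise compatibility: gcd(m_i, m_j) must divide a_i - a_j for every pair.
Merge one congruence at a time:
  Start: x ≡ 2 (mod 9).
  Combine with x ≡ 11 (mod 18): gcd(9, 18) = 9; 11 - 2 = 9, which IS divisible by 9, so compatible.
    Write x = 2 + 9·t and substitute into x ≡ 11 (mod 18): 9·t ≡ 11 − 2 = 9 (mod 18).
    Divide the congruence (and modulus) by g = 9: 1·t ≡ 1 (mod 2).
    So t ≡ 1 (mod 2).
    Then x = 2 + 9·1 = 11, valid modulo lcm(9, 18) = 18: x ≡ 11 (mod 18).
  Combine with x ≡ 2 (mod 21): gcd(18, 21) = 3; 2 - 11 = -9, which IS divisible by 3, so compatible.
    Write x = 11 + 18·t and substitute into x ≡ 2 (mod 21): 18·t ≡ 2 − 11 = -9 (mod 21).
    Divide the congruence (and modulus) by g = 3: 6·t ≡ -3 (mod 7).
    Reduce coefficients mod 7: 6·t ≡ 4 (mod 7).
    The inverse of 6 mod 7 is 6 (since 6·6 = 36 = 5·7 + 1), so t ≡ 6·4 = 24 ≡ 3 (mod 7).
    Then x = 11 + 18·3 = 65, valid modulo lcm(18, 21) = 126: x ≡ 65 (mod 126).
Verify: 65 mod 9 = 2, 65 mod 18 = 11, 65 mod 21 = 2.

x ≡ 65 (mod 126).


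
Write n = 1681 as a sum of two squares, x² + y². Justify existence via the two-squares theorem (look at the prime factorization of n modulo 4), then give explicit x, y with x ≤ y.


Step 1: Factor n = 1681 = 41^2.
Step 2: Check the mod-4 condition on each prime factor: 41 ≡ 1 (mod 4), exponent 2.
All primes ≡ 3 (mod 4) appear to even exponent (or don't appear), so by the two-squares theorem n IS expressible as a sum of two squares.
Step 3: Build a representation. Here n = 41 · 41 is a product of primes ≡ 1 (mod 4). Each prime p ≡ 1 (mod 4) is itself a sum of two squares; find a² by testing p − a² for a perfect square:
  41: 41 − 1² = 40, 41 − 2² = 37, 41 − 3² = 32, 41 − 4² = 25 = 5² ⇒ 41 = 4² + 5².
  Combine using the Brahmagupta–Fibonacci identity (a² + b²)(c² + d²) = (ac − bd)² + (ad + bc)² = (ac + bd)² + (ad − bc)²:
  41 · 41 = 1681: from (4² + 5²)(4² + 5²), take (4·4 − 5·5, 4·5 + 5·4) = (16 − 25, 20 + 20) = (-9, 40); dropping signs (only squares matter) gives (9, 40); check 9² + 40² = 81 + 1600 = 1681 ✓.
Step 4: Order so x ≤ y and verify: 9² + 40² = 81 + 1600 = 1681 = n. ✓

n = 1681 = 9² + 40² (one valid representation with x ≤ y).


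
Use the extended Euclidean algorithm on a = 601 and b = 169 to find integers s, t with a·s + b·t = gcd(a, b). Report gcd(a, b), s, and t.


Euclidean algorithm on (601, 169) — divide until remainder is 0:
  601 = 3 · 169 + 94
  169 = 1 · 94 + 75
  94 = 1 · 75 + 19
  75 = 3 · 19 + 18
  19 = 1 · 18 + 1
  18 = 18 · 1 + 0
gcd(601, 169) = 1.
Track Bezout coefficients alongside the remainders: start with r₀ = 601 = a·1 + b·0 (s = 1, t = 0) and r₁ = 169 = a·0 + b·1 (s = 0, t = 1); each new remainder r_{k+1} = r_{k-1} − q_k·r_k inherits s_{k+1} = s_{k-1} − q_k·s_k, t_{k+1} = t_{k-1} − q_k·t_k, so r_k = a·s_k + b·t_k at every step:
  q = 3: r = 94, s = 1 − 3·0 = 1, t = 0 − 3·1 = -3  (check: 601·1 + 169·(-3) = 94)
  q = 1: r = 75, s = 0 − 1·1 = -1, t = 1 − 1·(-3) = 4  (check: 601·(-1) + 169·4 = 75)
  q = 1: r = 19, s = 1 − 1·(-1) = 2, t = -3 − 1·4 = -7  (check: 601·2 + 169·(-7) = 19)
  q = 3: r = 18, s = -1 − 3·2 = -7, t = 4 − 3·(-7) = 25  (check: 601·(-7) + 169·25 = 18)
  q = 1: r = 1, s = 2 − 1·(-7) = 9, t = -7 − 1·25 = -32  (check: 601·9 + 169·(-32) = 1)
The row with r = 1 (the gcd) gives the Bezout coefficients s = 9, t = -32.
Result: 601 · (9) + 169 · (-32) = 1.

gcd(601, 169) = 1; s = 9, t = -32 (check: 601·9 + 169·(-32) = 1).


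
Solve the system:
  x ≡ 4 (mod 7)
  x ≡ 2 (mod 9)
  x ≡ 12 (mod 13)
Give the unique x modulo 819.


Moduli 7, 9, 13 are pairwise coprime; by CRT there is a unique solution modulo M = 7 · 9 · 13 = 819.
Solve pairwise, accumulating the modulus:
  Start with x ≡ 4 (mod 7).
  Combine with x ≡ 2 (mod 9): since gcd(7, 9) = 1, we get a unique residue mod 63.
    Write x = 4 + 7·t and substitute into x ≡ 2 (mod 9): 7·t ≡ 2 − 4 = -2 (mod 9).
    Reduce coefficients mod 9: 7·t ≡ 7 (mod 9).
    The inverse of 7 mod 9 is 4 (since 7·4 = 28 = 3·9 + 1), so t ≡ 4·7 = 28 ≡ 1 (mod 9).
    Then x = 4 + 7·1 = 11, valid modulo lcm(7, 9) = 63: x ≡ 11 (mod 63).
  Combine with x ≡ 12 (mod 13): since gcd(63, 13) = 1, we get a unique residue mod 819.
    Write x = 11 + 63·t and substitute into x ≡ 12 (mod 13): 63·t ≡ 12 − 11 = 1 (mod 13).
    Reduce coefficients mod 13: 11·t ≡ 1 (mod 13).
    The inverse of 11 mod 13 is 6 (since 11·6 = 66 = 5·13 + 1), so t ≡ 6·1 = 6 ≡ 6 (mod 13).
    Then x = 11 + 63·6 = 389, valid modulo lcm(63, 13) = 819: x ≡ 389 (mod 819).
Verify: 389 mod 7 = 4 ✓, 389 mod 9 = 2 ✓, 389 mod 13 = 12 ✓.

x ≡ 389 (mod 819).


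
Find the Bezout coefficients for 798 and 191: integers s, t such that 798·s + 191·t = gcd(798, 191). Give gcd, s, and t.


Euclidean algorithm on (798, 191) — divide until remainder is 0:
  798 = 4 · 191 + 34
  191 = 5 · 34 + 21
  34 = 1 · 21 + 13
  21 = 1 · 13 + 8
  13 = 1 · 8 + 5
  8 = 1 · 5 + 3
  5 = 1 · 3 + 2
  3 = 1 · 2 + 1
  2 = 2 · 1 + 0
gcd(798, 191) = 1.
Track Bezout coefficients alongside the remainders: start with r₀ = 798 = a·1 + b·0 (s = 1, t = 0) and r₁ = 191 = a·0 + b·1 (s = 0, t = 1); each new remainder r_{k+1} = r_{k-1} − q_k·r_k inherits s_{k+1} = s_{k-1} − q_k·s_k, t_{k+1} = t_{k-1} − q_k·t_k, so r_k = a·s_k + b·t_k at every step:
  q = 4: r = 34, s = 1 − 4·0 = 1, t = 0 − 4·1 = -4  (check: 798·1 + 191·(-4) = 34)
  q = 5: r = 21, s = 0 − 5·1 = -5, t = 1 − 5·(-4) = 21  (check: 798·(-5) + 191·21 = 21)
  q = 1: r = 13, s = 1 − 1·(-5) = 6, t = -4 − 1·21 = -25  (check: 798·6 + 191·(-25) = 13)
  q = 1: r = 8, s = -5 − 1·6 = -11, t = 21 − 1·(-25) = 46  (check: 798·(-11) + 191·46 = 8)
  q = 1: r = 5, s = 6 − 1·(-11) = 17, t = -25 − 1·46 = -71  (check: 798·17 + 191·(-71) = 5)
  q = 1: r = 3, s = -11 − 1·17 = -28, t = 46 − 1·(-71) = 117  (check: 798·(-28) + 191·117 = 3)
  q = 1: r = 2, s = 17 − 1·(-28) = 45, t = -71 − 1·117 = -188  (check: 798·45 + 191·(-188) = 2)
  q = 1: r = 1, s = -28 − 1·45 = -73, t = 117 − 1·(-188) = 305  (check: 798·(-73) + 191·305 = 1)
The row with r = 1 (the gcd) gives the Bezout coefficients s = -73, t = 305.
Result: 798 · (-73) + 191 · (305) = 1.

gcd(798, 191) = 1; s = -73, t = 305 (check: 798·(-73) + 191·305 = 1).


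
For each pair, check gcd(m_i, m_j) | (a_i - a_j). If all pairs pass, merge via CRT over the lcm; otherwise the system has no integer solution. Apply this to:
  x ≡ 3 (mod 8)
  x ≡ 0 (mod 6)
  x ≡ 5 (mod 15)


Moduli 8, 6, 15 are not pairwise coprime, so CRT works modulo lcm(m_i) when all pairwise compatibility conditions hold.
Pairwise compatibility: gcd(m_i, m_j) must divide a_i - a_j for every pair.
Merge one congruence at a time:
  Start: x ≡ 3 (mod 8).
  Combine with x ≡ 0 (mod 6): gcd(8, 6) = 2, and 0 - 3 = -3 is NOT divisible by 2.
    ⇒ system is inconsistent (no integer solution).

No solution (the system is inconsistent).


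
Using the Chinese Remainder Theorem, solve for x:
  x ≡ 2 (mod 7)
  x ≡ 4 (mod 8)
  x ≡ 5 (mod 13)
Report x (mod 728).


Moduli 7, 8, 13 are pairwise coprime; by CRT there is a unique solution modulo M = 7 · 8 · 13 = 728.
Solve pairwise, accumulating the modulus:
  Start with x ≡ 2 (mod 7).
  Combine with x ≡ 4 (mod 8): since gcd(7, 8) = 1, we get a unique residue mod 56.
    Write x = 2 + 7·t and substitute into x ≡ 4 (mod 8): 7·t ≡ 4 − 2 = 2 (mod 8).
    The inverse of 7 mod 8 is 7 (since 7·7 = 49 = 6·8 + 1), so t ≡ 7·2 = 14 ≡ 6 (mod 8).
    Then x = 2 + 7·6 = 44, valid modulo lcm(7, 8) = 56: x ≡ 44 (mod 56).
  Combine with x ≡ 5 (mod 13): since gcd(56, 13) = 1, we get a unique residue mod 728.
    Write x = 44 + 56·t and substitute into x ≡ 5 (mod 13): 56·t ≡ 5 − 44 = -39 (mod 13).
    Reduce coefficients mod 13: 4·t ≡ 0 (mod 13).
    The inverse of 4 mod 13 is 10 (since 4·10 = 40 = 3·13 + 1), so t ≡ 10·0 = 0 ≡ 0 (mod 13).
    Then x = 44 + 56·0 = 44, valid modulo lcm(56, 13) = 728: x ≡ 44 (mod 728).
Verify: 44 mod 7 = 2 ✓, 44 mod 8 = 4 ✓, 44 mod 13 = 5 ✓.

x ≡ 44 (mod 728).


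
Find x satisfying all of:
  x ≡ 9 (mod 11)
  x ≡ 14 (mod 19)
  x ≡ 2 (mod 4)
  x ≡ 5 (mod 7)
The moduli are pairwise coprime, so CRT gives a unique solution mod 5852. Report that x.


Product of moduli M = 11 · 19 · 4 · 7 = 5852.
Merge one congruence at a time:
  Start: x ≡ 9 (mod 11).
  Combine with x ≡ 14 (mod 19); new modulus lcm = 209.
    Write x = 9 + 11·t and substitute into x ≡ 14 (mod 19): 11·t ≡ 14 − 9 = 5 (mod 19).
    The inverse of 11 mod 19 is 7 (since 11·7 = 77 = 4·19 + 1), so t ≡ 7·5 = 35 ≡ 16 (mod 19).
    Then x = 9 + 11·16 = 185, valid modulo lcm(11, 19) = 209: x ≡ 185 (mod 209).
  Combine with x ≡ 2 (mod 4); new modulus lcm = 836.
    Write x = 185 + 209·t and substitute into x ≡ 2 (mod 4): 209·t ≡ 2 − 185 = -183 (mod 4).
    Reduce coefficients mod 4: 1·t ≡ 1 (mod 4).
    So t ≡ 1 (mod 4).
    Then x = 185 + 209·1 = 394, valid modulo lcm(209, 4) = 836: x ≡ 394 (mod 836).
  Combine with x ≡ 5 (mod 7); new modulus lcm = 5852.
    Write x = 394 + 836·t and substitute into x ≡ 5 (mod 7): 836·t ≡ 5 − 394 = -389 (mod 7).
    Reduce coefficients mod 7: 3·t ≡ 3 (mod 7).
    The inverse of 3 mod 7 is 5 (since 3·5 = 15 = 2·7 + 1), so t ≡ 5·3 = 15 ≡ 1 (mod 7).
    Then x = 394 + 836·1 = 1230, valid modulo lcm(836, 7) = 5852: x ≡ 1230 (mod 5852).
Verify against each original: 1230 mod 11 = 9, 1230 mod 19 = 14, 1230 mod 4 = 2, 1230 mod 7 = 5.

x ≡ 1230 (mod 5852).


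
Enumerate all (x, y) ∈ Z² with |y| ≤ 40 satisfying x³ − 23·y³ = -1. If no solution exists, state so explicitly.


The equation is x³ - 23y³ = -1. For fixed y, x³ = 23·y³ − 1, so a solution requires the RHS to be a perfect cube.
Strategy: iterate y from -40 to 40, compute RHS = 23·y³ − 1, and check whether it is a (positive or negative) perfect cube.
Check small values of y:
  y = 0: RHS = -1 = (-1)³ ⇒ x = -1 works.
  y = 1: RHS = 22 is not a perfect cube.
  y = -1: RHS = -24 is not a perfect cube.
  y = 2: RHS = 183 is not a perfect cube.
  y = -2: RHS = -185 is not a perfect cube.
  y = 3: RHS = 620 is not a perfect cube.
  y = -3: RHS = -622 is not a perfect cube.
Continuing the search up to |y| = 40 finds no further solutions beyond those listed.
Collected solutions: (-1, 0).

Solutions (with |y| ≤ 40): (-1, 0).


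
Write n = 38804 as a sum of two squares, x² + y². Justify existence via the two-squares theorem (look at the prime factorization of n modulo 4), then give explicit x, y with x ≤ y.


Step 1: Factor n = 38804 = 2^2 · 89 · 109.
Step 2: Check the mod-4 condition on each prime factor: 2 = 2 (special); 89 ≡ 1 (mod 4), exponent 1; 109 ≡ 1 (mod 4), exponent 1.
All primes ≡ 3 (mod 4) appear to even exponent (or don't appear), so by the two-squares theorem n IS expressible as a sum of two squares.
Step 3: Build a representation. Group n = k² · m with k = 2 and m = 89 · 109 = 9701 (a product of primes ≡ 1 (mod 4)); a representation of m scales to one of n via (k·x)² + (k·y)² = k²(x² + y²). Each prime p ≡ 1 (mod 4) is itself a sum of two squares; find a² by testing p − a² for a perfect square:
  89: 89 − 1² = 88, 89 − 2² = 85, 89 − 3² = 80, 89 − 4² = 73, 89 − 5² = 64 = 8² ⇒ 89 = 5² + 8².
  109: 109 − 1² = 108, 109 − 2² = 105, 109 − 3² = 100 = 10² ⇒ 109 = 3² + 10².
  Combine using the Brahmagupta–Fibonacci identity (a² + b²)(c² + d²) = (ac − bd)² + (ad + bc)² = (ac + bd)² + (ad − bc)²:
  89 · 109 = 9701: from (5² + 8²)(3² + 10²), take (5·3 − 8·10, 5·10 + 8·3) = (15 − 80, 50 + 24) = (-65, 74); dropping signs (only squares matter) gives (65, 74); check 65² + 74² = 4225 + 5476 = 9701 ✓.
  Scale by k = 2: (2·65, 2·74) = (130, 148).
Step 4: Order so x ≤ y and verify: 130² + 148² = 16900 + 21904 = 38804 = n. ✓

n = 38804 = 130² + 148² (one valid representation with x ≤ y).


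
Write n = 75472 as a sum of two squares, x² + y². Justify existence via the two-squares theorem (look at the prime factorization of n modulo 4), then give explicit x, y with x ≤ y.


Step 1: Factor n = 75472 = 2^4 · 53 · 89.
Step 2: Check the mod-4 condition on each prime factor: 2 = 2 (special); 53 ≡ 1 (mod 4), exponent 1; 89 ≡ 1 (mod 4), exponent 1.
All primes ≡ 3 (mod 4) appear to even exponent (or don't appear), so by the two-squares theorem n IS expressible as a sum of two squares.
Step 3: Build a representation. Group n = k² · m with k = 4 and m = 53 · 89 = 4717 (a product of primes ≡ 1 (mod 4)); a representation of m scales to one of n via (k·x)² + (k·y)² = k²(x² + y²). Each prime p ≡ 1 (mod 4) is itself a sum of two squares; find a² by testing p − a² for a perfect square:
  53: 53 − 1² = 52, 53 − 2² = 49 = 7² ⇒ 53 = 2² + 7².
  89: 89 − 1² = 88, 89 − 2² = 85, 89 − 3² = 80, 89 − 4² = 73, 89 − 5² = 64 = 8² ⇒ 89 = 5² + 8².
  Combine using the Brahmagupta–Fibonacci identity (a² + b²)(c² + d²) = (ac − bd)² + (ad + bc)² = (ac + bd)² + (ad − bc)²:
  53 · 89 = 4717: from (2² + 7²)(5² + 8²), take (2·5 − 7·8, 2·8 + 7·5) = (10 − 56, 16 + 35) = (-46, 51); dropping signs (only squares matter) gives (46, 51); check 46² + 51² = 2116 + 2601 = 4717 ✓.
  Scale by k = 4: (4·46, 4·51) = (184, 204).
Step 4: Order so x ≤ y and verify: 184² + 204² = 33856 + 41616 = 75472 = n. ✓

n = 75472 = 184² + 204² (one valid representation with x ≤ y).


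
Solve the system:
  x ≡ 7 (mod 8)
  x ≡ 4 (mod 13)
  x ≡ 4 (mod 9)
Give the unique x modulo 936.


Moduli 8, 13, 9 are pairwise coprime; by CRT there is a unique solution modulo M = 8 · 13 · 9 = 936.
Solve pairwise, accumulating the modulus:
  Start with x ≡ 7 (mod 8).
  Combine with x ≡ 4 (mod 13): since gcd(8, 13) = 1, we get a unique residue mod 104.
    Write x = 7 + 8·t and substitute into x ≡ 4 (mod 13): 8·t ≡ 4 − 7 = -3 (mod 13).
    Reduce coefficients mod 13: 8·t ≡ 10 (mod 13).
    The inverse of 8 mod 13 is 5 (since 8·5 = 40 = 3·13 + 1), so t ≡ 5·10 = 50 ≡ 11 (mod 13).
    Then x = 7 + 8·11 = 95, valid modulo lcm(8, 13) = 104: x ≡ 95 (mod 104).
  Combine with x ≡ 4 (mod 9): since gcd(104, 9) = 1, we get a unique residue mod 936.
    Write x = 95 + 104·t and substitute into x ≡ 4 (mod 9): 104·t ≡ 4 − 95 = -91 (mod 9).
    Reduce coefficients mod 9: 5·t ≡ 8 (mod 9).
    The inverse of 5 mod 9 is 2 (since 5·2 = 10 = 1·9 + 1), so t ≡ 2·8 = 16 ≡ 7 (mod 9).
    Then x = 95 + 104·7 = 823, valid modulo lcm(104, 9) = 936: x ≡ 823 (mod 936).
Verify: 823 mod 8 = 7 ✓, 823 mod 13 = 4 ✓, 823 mod 9 = 4 ✓.

x ≡ 823 (mod 936).


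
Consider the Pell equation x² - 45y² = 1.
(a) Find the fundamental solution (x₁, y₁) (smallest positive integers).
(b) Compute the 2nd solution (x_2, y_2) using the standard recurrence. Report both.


Step 1: Find the fundamental solution (x₁, y₁) of x² - 45y² = 1.
  Expand √45 as a continued fraction. a₀ = ⌊√45⌋ = 6; iterate m_{k+1} = d_k·a_k − m_k, d_{k+1} = (45 − m_{k+1}²)/d_k, a_{k+1} = ⌊(a₀ + m_{k+1})/d_{k+1}⌋ (starting m₀ = 0, d₀ = 1), with convergents p_k = a_k·p_{k-1} + p_{k-2}, q_k = a_k·q_{k-1} + q_{k-2} (p₋₁ = 1, q₋₁ = 0):
  k = 0: a₀ = 6; p₀/q₀ = 6/1; p₀² − 45·q₀² = 36 − 45 = -9.
  k = 1: m = 6, d = 9, a = ⌊(6 + 6)/9⌋ = 1; p/q = (1·6 + 1)/(1·1 + 0) = 7/1; p² − 45·q² = 49 − 45 = 4.
  k = 2: m = 3, d = 4, a = ⌊(6 + 3)/4⌋ = 2; p/q = (2·7 + 6)/(2·1 + 1) = 20/3; p² − 45·q² = 400 − 405 = -5.
  k = 3: m = 5, d = 5, a = ⌊(6 + 5)/5⌋ = 2; p/q = (2·20 + 7)/(2·3 + 1) = 47/7; p² − 45·q² = 2209 − 2205 = 4.
  k = 4: m = 5, d = 4, a = ⌊(6 + 5)/4⌋ = 2; p/q = (2·47 + 20)/(2·7 + 3) = 114/17; p² − 45·q² = 12996 − 13005 = -9.
  k = 5: m = 3, d = 9, a = ⌊(6 + 3)/9⌋ = 1; p/q = (1·114 + 47)/(1·17 + 7) = 161/24; p² − 45·q² = 25921 − 25920 = 1.
  The first convergent with p² − 45·q² = 1 gives the fundamental solution (x₁, y₁) = (161, 24).
Step 2: Apply the recurrence (x_{n+1}, y_{n+1}) = (x₁x_n + 45y₁y_n, x₁y_n + y₁x_n) repeatedly.
  From (x_1, y_1) = (161, 24): x_2 = 161·161 + 45·24·24 = 51841; y_2 = 161·24 + 24·161 = 7728.
Step 3: Verify x_2² - 45·y_2² = 2687489281 - 2687489280 = 1 (should be 1). ✓

(x_1, y_1) = (161, 24); (x_2, y_2) = (51841, 7728).


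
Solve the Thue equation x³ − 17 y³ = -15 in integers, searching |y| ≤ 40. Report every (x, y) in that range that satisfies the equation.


The equation is x³ - 17y³ = -15. For fixed y, x³ = 17·y³ − 15, so a solution requires the RHS to be a perfect cube.
Strategy: iterate y from -40 to 40, compute RHS = 17·y³ − 15, and check whether it is a (positive or negative) perfect cube.
Check small values of y:
  y = 0: RHS = -15 is not a perfect cube.
  y = 1: RHS = 2 is not a perfect cube.
  y = -1: RHS = -32 is not a perfect cube.
  y = 2: RHS = 121 is not a perfect cube.
  y = -2: RHS = -151 is not a perfect cube.
  y = 3: RHS = 444 is not a perfect cube.
  y = -3: RHS = -474 is not a perfect cube.
Continuing the search up to |y| = 40 finds no solutions either.
No (x, y) in the scanned range satisfies the equation.

No integer solutions with |y| ≤ 40.
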